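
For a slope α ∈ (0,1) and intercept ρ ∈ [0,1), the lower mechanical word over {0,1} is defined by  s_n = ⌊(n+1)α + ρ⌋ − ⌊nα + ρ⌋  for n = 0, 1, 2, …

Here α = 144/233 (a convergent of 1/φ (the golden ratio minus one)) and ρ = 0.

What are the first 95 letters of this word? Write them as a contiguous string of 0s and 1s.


n=0: ⌊(1·144)/233⌋ − ⌊(0·144)/233⌋ = ⌊144/233⌋ − ⌊0/233⌋ = 0 − 0 = 0
n=1: ⌊(2·144)/233⌋ − ⌊(1·144)/233⌋ = ⌊288/233⌋ − ⌊144/233⌋ = 1 − 0 = 1
n=2: ⌊(3·144)/233⌋ − ⌊(2·144)/233⌋ = ⌊432/233⌋ − ⌊288/233⌋ = 1 − 1 = 0
n=3: ⌊(4·144)/233⌋ − ⌊(3·144)/233⌋ = ⌊576/233⌋ − ⌊432/233⌋ = 2 − 1 = 1
n=4: ⌊(5·144)/233⌋ − ⌊(4·144)/233⌋ = ⌊720/233⌋ − ⌊576/233⌋ = 3 − 2 = 1
n=5: ⌊(6·144)/233⌋ − ⌊(5·144)/233⌋ = ⌊864/233⌋ − ⌊720/233⌋ = 3 − 3 = 0
n=6: ⌊(7·144)/233⌋ − ⌊(6·144)/233⌋ = ⌊1008/233⌋ − ⌊864/233⌋ = 4 − 3 = 1
n=7: ⌊(8·144)/233⌋ − ⌊(7·144)/233⌋ = ⌊1152/233⌋ − ⌊1008/233⌋ = 4 − 4 = 0
n=8: ⌊(9·144)/233⌋ − ⌊(8·144)/233⌋ = ⌊1296/233⌋ − ⌊1152/233⌋ = 5 − 4 = 1
n=9: ⌊(10·144)/233⌋ − ⌊(9·144)/233⌋ = ⌊1440/233⌋ − ⌊1296/233⌋ = 6 − 5 = 1
n=10: ⌊(11·144)/233⌋ − ⌊(10·144)/233⌋ = ⌊1584/233⌋ − ⌊1440/233⌋ = 6 − 6 = 0
n=11: ⌊(12·144)/233⌋ − ⌊(11·144)/233⌋ = ⌊1728/233⌋ − ⌊1584/233⌋ = 7 − 6 = 1
n=12: ⌊(13·144)/233⌋ − ⌊(12·144)/233⌋ = ⌊1872/233⌋ − ⌊1728/233⌋ = 8 − 7 = 1
n=13: ⌊(14·144)/233⌋ − ⌊(13·144)/233⌋ = ⌊2016/233⌋ − ⌊1872/233⌋ = 8 − 8 = 0
n=14: ⌊(15·144)/233⌋ − ⌊(14·144)/233⌋ = ⌊2160/233⌋ − ⌊2016/233⌋ = 9 − 8 = 1
n=15: ⌊(16·144)/233⌋ − ⌊(15·144)/233⌋ = ⌊2304/233⌋ − ⌊2160/233⌋ = 9 − 9 = 0
n=16: ⌊(17·144)/233⌋ − ⌊(16·144)/233⌋ = ⌊2448/233⌋ − ⌊2304/233⌋ = 10 − 9 = 1
n=17: ⌊(18·144)/233⌋ − ⌊(17·144)/233⌋ = ⌊2592/233⌋ − ⌊2448/233⌋ = 11 − 10 = 1
n=18: ⌊(19·144)/233⌋ − ⌊(18·144)/233⌋ = ⌊2736/233⌋ − ⌊2592/233⌋ = 11 − 11 = 0
n=19: ⌊(20·144)/233⌋ − ⌊(19·144)/233⌋ = ⌊2880/233⌋ − ⌊2736/233⌋ = 12 − 11 = 1
n=20: ⌊(21·144)/233⌋ − ⌊(20·144)/233⌋ = ⌊3024/233⌋ − ⌊2880/233⌋ = 12 − 12 = 0
n=21: ⌊(22·144)/233⌋ − ⌊(21·144)/233⌋ = ⌊3168/233⌋ − ⌊3024/233⌋ = 13 − 12 = 1
n=22: ⌊(23·144)/233⌋ − ⌊(22·144)/233⌋ = ⌊3312/233⌋ − ⌊3168/233⌋ = 14 − 13 = 1
n=23: ⌊(24·144)/233⌋ − ⌊(23·144)/233⌋ = ⌊3456/233⌋ − ⌊3312/233⌋ = 14 − 14 = 0
n=24: ⌊(25·144)/233⌋ − ⌊(24·144)/233⌋ = ⌊3600/233⌋ − ⌊3456/233⌋ = 15 − 14 = 1
n=25: ⌊(26·144)/233⌋ − ⌊(25·144)/233⌋ = ⌊3744/233⌋ − ⌊3600/233⌋ = 16 − 15 = 1
n=26: ⌊(27·144)/233⌋ − ⌊(26·144)/233⌋ = ⌊3888/233⌋ − ⌊3744/233⌋ = 16 − 16 = 0
n=27: ⌊(28·144)/233⌋ − ⌊(27·144)/233⌋ = ⌊4032/233⌋ − ⌊3888/233⌋ = 17 − 16 = 1
n=28: ⌊(29·144)/233⌋ − ⌊(28·144)/233⌋ = ⌊4176/233⌋ − ⌊4032/233⌋ = 17 − 17 = 0
n=29: ⌊(30·144)/233⌋ − ⌊(29·144)/233⌋ = ⌊4320/233⌋ − ⌊4176/233⌋ = 18 − 17 = 1
n=30: ⌊(31·144)/233⌋ − ⌊(30·144)/233⌋ = ⌊4464/233⌋ − ⌊4320/233⌋ = 19 − 18 = 1
n=31: ⌊(32·144)/233⌋ − ⌊(31·144)/233⌋ = ⌊4608/233⌋ − ⌊4464/233⌋ = 19 − 19 = 0
n=32: ⌊(33·144)/233⌋ − ⌊(32·144)/233⌋ = ⌊4752/233⌋ − ⌊4608/233⌋ = 20 − 19 = 1
n=33: ⌊(34·144)/233⌋ − ⌊(33·144)/233⌋ = ⌊4896/233⌋ − ⌊4752/233⌋ = 21 − 20 = 1
n=34: ⌊(35·144)/233⌋ − ⌊(34·144)/233⌋ = ⌊5040/233⌋ − ⌊4896/233⌋ = 21 − 21 = 0
n=35: ⌊(36·144)/233⌋ − ⌊(35·144)/233⌋ = ⌊5184/233⌋ − ⌊5040/233⌋ = 22 − 21 = 1
n=36: ⌊(37·144)/233⌋ − ⌊(36·144)/233⌋ = ⌊5328/233⌋ − ⌊5184/233⌋ = 22 − 22 = 0
n=37: ⌊(38·144)/233⌋ − ⌊(37·144)/233⌋ = ⌊5472/233⌋ − ⌊5328/233⌋ = 23 − 22 = 1
n=38: ⌊(39·144)/233⌋ − ⌊(38·144)/233⌋ = ⌊5616/233⌋ − ⌊5472/233⌋ = 24 − 23 = 1
n=39: ⌊(40·144)/233⌋ − ⌊(39·144)/233⌋ = ⌊5760/233⌋ − ⌊5616/233⌋ = 24 − 24 = 0
n=40: ⌊(41·144)/233⌋ − ⌊(40·144)/233⌋ = ⌊5904/233⌋ − ⌊5760/233⌋ = 25 − 24 = 1
n=41: ⌊(42·144)/233⌋ − ⌊(41·144)/233⌋ = ⌊6048/233⌋ − ⌊5904/233⌋ = 25 − 25 = 0
n=42: ⌊(43·144)/233⌋ − ⌊(42·144)/233⌋ = ⌊6192/233⌋ − ⌊6048/233⌋ = 26 − 25 = 1
n=43: ⌊(44·144)/233⌋ − ⌊(43·144)/233⌋ = ⌊6336/233⌋ − ⌊6192/233⌋ = 27 − 26 = 1
n=44: ⌊(45·144)/233⌋ − ⌊(44·144)/233⌋ = ⌊6480/233⌋ − ⌊6336/233⌋ = 27 − 27 = 0
n=45: ⌊(46·144)/233⌋ − ⌊(45·144)/233⌋ = ⌊6624/233⌋ − ⌊6480/233⌋ = 28 − 27 = 1
n=46: ⌊(47·144)/233⌋ − ⌊(46·144)/233⌋ = ⌊6768/233⌋ − ⌊6624/233⌋ = 29 − 28 = 1
n=47: ⌊(48·144)/233⌋ − ⌊(47·144)/233⌋ = ⌊6912/233⌋ − ⌊6768/233⌋ = 29 − 29 = 0
n=48: ⌊(49·144)/233⌋ − ⌊(48·144)/233⌋ = ⌊7056/233⌋ − ⌊6912/233⌋ = 30 − 29 = 1
n=49: ⌊(50·144)/233⌋ − ⌊(49·144)/233⌋ = ⌊7200/233⌋ − ⌊7056/233⌋ = 30 − 30 = 0
n=50: ⌊(51·144)/233⌋ − ⌊(50·144)/233⌋ = ⌊7344/233⌋ − ⌊7200/233⌋ = 31 − 30 = 1
n=51: ⌊(52·144)/233⌋ − ⌊(51·144)/233⌋ = ⌊7488/233⌋ − ⌊7344/233⌋ = 32 − 31 = 1
n=52: ⌊(53·144)/233⌋ − ⌊(52·144)/233⌋ = ⌊7632/233⌋ − ⌊7488/233⌋ = 32 − 32 = 0
n=53: ⌊(54·144)/233⌋ − ⌊(53·144)/233⌋ = ⌊7776/233⌋ − ⌊7632/233⌋ = 33 − 32 = 1
n=54: ⌊(55·144)/233⌋ − ⌊(54·144)/233⌋ = ⌊7920/233⌋ − ⌊7776/233⌋ = 33 − 33 = 0
n=55: ⌊(56·144)/233⌋ − ⌊(55·144)/233⌋ = ⌊8064/233⌋ − ⌊7920/233⌋ = 34 − 33 = 1
n=56: ⌊(57·144)/233⌋ − ⌊(56·144)/233⌋ = ⌊8208/233⌋ − ⌊8064/233⌋ = 35 − 34 = 1
n=57: ⌊(58·144)/233⌋ − ⌊(57·144)/233⌋ = ⌊8352/233⌋ − ⌊8208/233⌋ = 35 − 35 = 0
n=58: ⌊(59·144)/233⌋ − ⌊(58·144)/233⌋ = ⌊8496/233⌋ − ⌊8352/233⌋ = 36 − 35 = 1
n=59: ⌊(60·144)/233⌋ − ⌊(59·144)/233⌋ = ⌊8640/233⌋ − ⌊8496/233⌋ = 37 − 36 = 1
n=60: ⌊(61·144)/233⌋ − ⌊(60·144)/233⌋ = ⌊8784/233⌋ − ⌊8640/233⌋ = 37 − 37 = 0
n=61: ⌊(62·144)/233⌋ − ⌊(61·144)/233⌋ = ⌊8928/233⌋ − ⌊8784/233⌋ = 38 − 37 = 1
n=62: ⌊(63·144)/233⌋ − ⌊(62·144)/233⌋ = ⌊9072/233⌋ − ⌊8928/233⌋ = 38 − 38 = 0
n=63: ⌊(64·144)/233⌋ − ⌊(63·144)/233⌋ = ⌊9216/233⌋ − ⌊9072/233⌋ = 39 − 38 = 1
n=64: ⌊(65·144)/233⌋ − ⌊(64·144)/233⌋ = ⌊9360/233⌋ − ⌊9216/233⌋ = 40 − 39 = 1
n=65: ⌊(66·144)/233⌋ − ⌊(65·144)/233⌋ = ⌊9504/233⌋ − ⌊9360/233⌋ = 40 − 40 = 0
n=66: ⌊(67·144)/233⌋ − ⌊(66·144)/233⌋ = ⌊9648/233⌋ − ⌊9504/233⌋ = 41 − 40 = 1
n=67: ⌊(68·144)/233⌋ − ⌊(67·144)/233⌋ = ⌊9792/233⌋ − ⌊9648/233⌋ = 42 − 41 = 1
n=68: ⌊(69·144)/233⌋ − ⌊(68·144)/233⌋ = ⌊9936/233⌋ − ⌊9792/233⌋ = 42 − 42 = 0
n=69: ⌊(70·144)/233⌋ − ⌊(69·144)/233⌋ = ⌊10080/233⌋ − ⌊9936/233⌋ = 43 − 42 = 1
n=70: ⌊(71·144)/233⌋ − ⌊(70·144)/233⌋ = ⌊10224/233⌋ − ⌊10080/233⌋ = 43 − 43 = 0
n=71: ⌊(72·144)/233⌋ − ⌊(71·144)/233⌋ = ⌊10368/233⌋ − ⌊10224/233⌋ = 44 − 43 = 1
n=72: ⌊(73·144)/233⌋ − ⌊(72·144)/233⌋ = ⌊10512/233⌋ − ⌊10368/233⌋ = 45 − 44 = 1
n=73: ⌊(74·144)/233⌋ − ⌊(73·144)/233⌋ = ⌊10656/233⌋ − ⌊10512/233⌋ = 45 − 45 = 0
n=74: ⌊(75·144)/233⌋ − ⌊(74·144)/233⌋ = ⌊10800/233⌋ − ⌊10656/233⌋ = 46 − 45 = 1
n=75: ⌊(76·144)/233⌋ − ⌊(75·144)/233⌋ = ⌊10944/233⌋ − ⌊10800/233⌋ = 46 − 46 = 0
n=76: ⌊(77·144)/233⌋ − ⌊(76·144)/233⌋ = ⌊11088/233⌋ − ⌊10944/233⌋ = 47 − 46 = 1
n=77: ⌊(78·144)/233⌋ − ⌊(77·144)/233⌋ = ⌊11232/233⌋ − ⌊11088/233⌋ = 48 − 47 = 1
n=78: ⌊(79·144)/233⌋ − ⌊(78·144)/233⌋ = ⌊11376/233⌋ − ⌊11232/233⌋ = 48 − 48 = 0
n=79: ⌊(80·144)/233⌋ − ⌊(79·144)/233⌋ = ⌊11520/233⌋ − ⌊11376/233⌋ = 49 − 48 = 1
n=80: ⌊(81·144)/233⌋ − ⌊(80·144)/233⌋ = ⌊11664/233⌋ − ⌊11520/233⌋ = 50 − 49 = 1
n=81: ⌊(82·144)/233⌋ − ⌊(81·144)/233⌋ = ⌊11808/233⌋ − ⌊11664/233⌋ = 50 − 50 = 0
n=82: ⌊(83·144)/233⌋ − ⌊(82·144)/233⌋ = ⌊11952/233⌋ − ⌊11808/233⌋ = 51 − 50 = 1
n=83: ⌊(84·144)/233⌋ − ⌊(83·144)/233⌋ = ⌊12096/233⌋ − ⌊11952/233⌋ = 51 − 51 = 0
n=84: ⌊(85·144)/233⌋ − ⌊(84·144)/233⌋ = ⌊12240/233⌋ − ⌊12096/233⌋ = 52 − 51 = 1
n=85: ⌊(86·144)/233⌋ − ⌊(85·144)/233⌋ = ⌊12384/233⌋ − ⌊12240/233⌋ = 53 − 52 = 1
n=86: ⌊(87·144)/233⌋ − ⌊(86·144)/233⌋ = ⌊12528/233⌋ − ⌊12384/233⌋ = 53 − 53 = 0
n=87: ⌊(88·144)/233⌋ − ⌊(87·144)/233⌋ = ⌊12672/233⌋ − ⌊12528/233⌋ = 54 − 53 = 1
n=88: ⌊(89·144)/233⌋ − ⌊(88·144)/233⌋ = ⌊12816/233⌋ − ⌊12672/233⌋ = 55 − 54 = 1
n=89: ⌊(90·144)/233⌋ − ⌊(89·144)/233⌋ = ⌊12960/233⌋ − ⌊12816/233⌋ = 55 − 55 = 0
n=90: ⌊(91·144)/233⌋ − ⌊(90·144)/233⌋ = ⌊13104/233⌋ − ⌊12960/233⌋ = 56 − 55 = 1
n=91: ⌊(92·144)/233⌋ − ⌊(91·144)/233⌋ = ⌊13248/233⌋ − ⌊13104/233⌋ = 56 − 56 = 0
n=92: ⌊(93·144)/233⌋ − ⌊(92·144)/233⌋ = ⌊13392/233⌋ − ⌊13248/233⌋ = 57 − 56 = 1
n=93: ⌊(94·144)/233⌋ − ⌊(93·144)/233⌋ = ⌊13536/233⌋ − ⌊13392/233⌋ = 58 − 57 = 1
n=94: ⌊(95·144)/233⌋ − ⌊(94·144)/233⌋ = ⌊13680/233⌋ − ⌊13536/233⌋ = 58 − 58 = 0

01011010110110101101011011010110110101101011011010110101101101011011010110101101101011011010110


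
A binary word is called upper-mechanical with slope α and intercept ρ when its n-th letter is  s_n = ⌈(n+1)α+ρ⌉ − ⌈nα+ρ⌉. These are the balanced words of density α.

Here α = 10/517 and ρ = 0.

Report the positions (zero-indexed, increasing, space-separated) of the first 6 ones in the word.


n=0: ⌈10/517⌉−⌈0/517⌉ = 1−0 = 1  ← one
n=1: ⌈20/517⌉−⌈10/517⌉ = 1−1 = 0
n=2: ⌈30/517⌉−⌈20/517⌉ = 1−1 = 0
  …
n=51: ⌈520/517⌉−⌈510/517⌉ = 2−1 = 1  ← one
n=52: ⌈530/517⌉−⌈520/517⌉ = 2−2 = 0
n=53: ⌈540/517⌉−⌈530/517⌉ = 2−2 = 0
  …
n=103: ⌈1040/517⌉−⌈1030/517⌉ = 3−2 = 1  ← one
n=104: ⌈1050/517⌉−⌈1040/517⌉ = 3−3 = 0
n=105: ⌈1060/517⌉−⌈1050/517⌉ = 3−3 = 0
  …
n=155: ⌈1560/517⌉−⌈1550/517⌉ = 4−3 = 1  ← one
n=156: ⌈1570/517⌉−⌈1560/517⌉ = 4−4 = 0
n=157: ⌈1580/517⌉−⌈1570/517⌉ = 4−4 = 0
  …
n=206: ⌈2070/517⌉−⌈2060/517⌉ = 5−4 = 1  ← one
n=207: ⌈2080/517⌉−⌈2070/517⌉ = 5−5 = 0
n=208: ⌈2090/517⌉−⌈2080/517⌉ = 5−5 = 0
  …
n=258: ⌈2590/517⌉−⌈2580/517⌉ = 6−5 = 1  ← one
positions of the first 6 ones: 0 51 103 155 206 258

0 51 103 155 206 258


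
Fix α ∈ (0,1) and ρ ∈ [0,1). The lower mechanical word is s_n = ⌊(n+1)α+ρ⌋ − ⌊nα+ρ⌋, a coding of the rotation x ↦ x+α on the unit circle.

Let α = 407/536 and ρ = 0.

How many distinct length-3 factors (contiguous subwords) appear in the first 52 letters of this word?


4

t_n = ⌊(n·407)/536⌋ for n = 0 … 52:
  n=0…9: ⌊0/536⌋=0 ⌊407/536⌋=0 ⌊814/536⌋=1 ⌊1221/536⌋=2 ⌊1628/536⌋=3 ⌊2035/536⌋=3 ⌊2442/536⌋=4 ⌊2849/536⌋=5 ⌊3256/536⌋=6 ⌊3663/536⌋=6
  n=10…19: ⌊4070/536⌋=7 ⌊4477/536⌋=8 ⌊4884/536⌋=9 ⌊5291/536⌋=9 ⌊5698/536⌋=10 ⌊6105/536⌋=11 ⌊6512/536⌋=12 ⌊6919/536⌋=12 ⌊7326/536⌋=13 ⌊7733/536⌋=14
  n=20…29: ⌊8140/536⌋=15 ⌊8547/536⌋=15 ⌊8954/536⌋=16 ⌊9361/536⌋=17 ⌊9768/536⌋=18 ⌊10175/536⌋=18 ⌊10582/536⌋=19 ⌊10989/536⌋=20 ⌊11396/536⌋=21 ⌊11803/536⌋=22
  n=30…39: ⌊12210/536⌋=22 ⌊12617/536⌋=23 ⌊13024/536⌋=24 ⌊13431/536⌋=25 ⌊13838/536⌋=25 ⌊14245/536⌋=26 ⌊14652/536⌋=27 ⌊15059/536⌋=28 ⌊15466/536⌋=28 ⌊15873/536⌋=29
  n=40…49: ⌊16280/536⌋=30 ⌊16687/536⌋=31 ⌊17094/536⌋=31 ⌊17501/536⌋=32 ⌊17908/536⌋=33 ⌊18315/536⌋=34 ⌊18722/536⌋=34 ⌊19129/536⌋=35 ⌊19536/536⌋=36 ⌊19943/536⌋=37
  n=50…52: ⌊20350/536⌋=37 ⌊20757/536⌋=38 ⌊21164/536⌋=39
s_n = t_(n+1) − t_n for n = 0 … 51 gives
prefix = 0111011101110111011101110111101110111011101110111011
slide a length-3 window over [0..2] … [49..51] (50 windows); first occurrence of each distinct factor:
  [  0..  2] 011
  [  1..  3] 111
  [  2..  4] 110
  [  3..  5] 101
  (the other 46 windows repeat one of these)
distinct factors: {011, 101, 110, 111}
count = 4  (Sturmian bound for length 3 is 4)


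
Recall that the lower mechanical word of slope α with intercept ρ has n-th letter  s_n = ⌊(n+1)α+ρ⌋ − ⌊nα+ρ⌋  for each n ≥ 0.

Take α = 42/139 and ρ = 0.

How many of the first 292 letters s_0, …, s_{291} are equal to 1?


#1s = Σ_{n=0}^{291} s_n = Σ_{n=0}^{291} (⌊(n+1)α+ρ⌋ − ⌊nα+ρ⌋)
the sum telescopes: every ⌊nα+ρ⌋ with 0 < n < 292 appears once with + and once with −, leaving ⌊292α+ρ⌋ − ⌊0·α+ρ⌋
292α + ρ = (292·42) / 139 = 12264/139
ρ = 0/139
⌊12264/139⌋ = 88,  ⌊0/139⌋ = 0
#1s = 88 − 0 = 88

88


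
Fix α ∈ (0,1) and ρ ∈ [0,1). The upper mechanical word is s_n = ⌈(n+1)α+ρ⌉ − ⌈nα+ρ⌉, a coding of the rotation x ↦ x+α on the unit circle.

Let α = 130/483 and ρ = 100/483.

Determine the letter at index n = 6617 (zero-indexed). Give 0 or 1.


(n+1)α + ρ = (6618·130 + 100) / 483 = 860440/483
nα + ρ     = (6617·130 + 100) / 483 = 860310/483
⌈860440/483⌉ = 1782,  ⌈860310/483⌉ = 1782
s_{6617} = 1782 − 1782 = 0

0


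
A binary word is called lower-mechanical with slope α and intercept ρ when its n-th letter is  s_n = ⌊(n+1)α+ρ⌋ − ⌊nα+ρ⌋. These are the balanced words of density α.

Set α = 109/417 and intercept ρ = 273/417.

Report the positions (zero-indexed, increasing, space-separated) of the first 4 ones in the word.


1 5 8 12

n=0: ⌊382/417⌋−⌊273/417⌋ = 0−0 = 0
n=1: ⌊491/417⌋−⌊382/417⌋ = 1−0 = 1  ← one
n=2: ⌊600/417⌋−⌊491/417⌋ = 1−1 = 0
n=3: ⌊709/417⌋−⌊600/417⌋ = 1−1 = 0
n=4: ⌊818/417⌋−⌊709/417⌋ = 1−1 = 0
n=5: ⌊927/417⌋−⌊818/417⌋ = 2−1 = 1  ← one
n=6: ⌊1036/417⌋−⌊927/417⌋ = 2−2 = 0
n=7: ⌊1145/417⌋−⌊1036/417⌋ = 2−2 = 0
n=8: ⌊1254/417⌋−⌊1145/417⌋ = 3−2 = 1  ← one
n=9: ⌊1363/417⌋−⌊1254/417⌋ = 3−3 = 0
n=10: ⌊1472/417⌋−⌊1363/417⌋ = 3−3 = 0
n=11: ⌊1581/417⌋−⌊1472/417⌋ = 3−3 = 0
n=12: ⌊1690/417⌋−⌊1581/417⌋ = 4−3 = 1  ← one
positions of the first 4 ones: 1 5 8 12


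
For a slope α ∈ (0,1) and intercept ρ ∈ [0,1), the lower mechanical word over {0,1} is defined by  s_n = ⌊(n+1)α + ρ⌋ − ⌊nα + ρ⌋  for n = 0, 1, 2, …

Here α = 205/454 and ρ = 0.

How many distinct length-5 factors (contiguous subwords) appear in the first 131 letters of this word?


t_n = ⌊(n·205)/454⌋ for n = 0 … 131:
  n=0…9: ⌊0/454⌋=0 ⌊205/454⌋=0 ⌊410/454⌋=0 ⌊615/454⌋=1 ⌊820/454⌋=1 ⌊1025/454⌋=2 ⌊1230/454⌋=2 ⌊1435/454⌋=3 ⌊1640/454⌋=3 ⌊1845/454⌋=4
  n=10…19: ⌊2050/454⌋=4 ⌊2255/454⌋=4 ⌊2460/454⌋=5 ⌊2665/454⌋=5 ⌊2870/454⌋=6 ⌊3075/454⌋=6 ⌊3280/454⌋=7 ⌊3485/454⌋=7 ⌊3690/454⌋=8 ⌊3895/454⌋=8
  n=20…29: ⌊4100/454⌋=9 ⌊4305/454⌋=9 ⌊4510/454⌋=9 ⌊4715/454⌋=10 ⌊4920/454⌋=10 ⌊5125/454⌋=11 ⌊5330/454⌋=11 ⌊5535/454⌋=12 ⌊5740/454⌋=12 ⌊5945/454⌋=13
  n=30…39: ⌊6150/454⌋=13 ⌊6355/454⌋=13 ⌊6560/454⌋=14 ⌊6765/454⌋=14 ⌊6970/454⌋=15 ⌊7175/454⌋=15 ⌊7380/454⌋=16 ⌊7585/454⌋=16 ⌊7790/454⌋=17 ⌊7995/454⌋=17
  n=40…49: ⌊8200/454⌋=18 ⌊8405/454⌋=18 ⌊8610/454⌋=18 ⌊8815/454⌋=19 ⌊9020/454⌋=19 ⌊9225/454⌋=20 ⌊9430/454⌋=20 ⌊9635/454⌋=21 ⌊9840/454⌋=21 ⌊10045/454⌋=22
  n=50…59: ⌊10250/454⌋=22 ⌊10455/454⌋=23 ⌊10660/454⌋=23 ⌊10865/454⌋=23 ⌊11070/454⌋=24 ⌊11275/454⌋=24 ⌊11480/454⌋=25 ⌊11685/454⌋=25 ⌊11890/454⌋=26 ⌊12095/454⌋=26
  n=60…69: ⌊12300/454⌋=27 ⌊12505/454⌋=27 ⌊12710/454⌋=27 ⌊12915/454⌋=28 ⌊13120/454⌋=28 ⌊13325/454⌋=29 ⌊13530/454⌋=29 ⌊13735/454⌋=30 ⌊13940/454⌋=30 ⌊14145/454⌋=31
  n=70…79: ⌊14350/454⌋=31 ⌊14555/454⌋=32 ⌊14760/454⌋=32 ⌊14965/454⌋=32 ⌊15170/454⌋=33 ⌊15375/454⌋=33 ⌊15580/454⌋=34 ⌊15785/454⌋=34 ⌊15990/454⌋=35 ⌊16195/454⌋=35
  n=80…89: ⌊16400/454⌋=36 ⌊16605/454⌋=36 ⌊16810/454⌋=37 ⌊17015/454⌋=37 ⌊17220/454⌋=37 ⌊17425/454⌋=38 ⌊17630/454⌋=38 ⌊17835/454⌋=39 ⌊18040/454⌋=39 ⌊18245/454⌋=40
  n=90…99: ⌊18450/454⌋=40 ⌊18655/454⌋=41 ⌊18860/454⌋=41 ⌊19065/454⌋=41 ⌊19270/454⌋=42 ⌊19475/454⌋=42 ⌊19680/454⌋=43 ⌊19885/454⌋=43 ⌊20090/454⌋=44 ⌊20295/454⌋=44
  n=100…109: ⌊20500/454⌋=45 ⌊20705/454⌋=45 ⌊20910/454⌋=46 ⌊21115/454⌋=46 ⌊21320/454⌋=46 ⌊21525/454⌋=47 ⌊21730/454⌋=47 ⌊21935/454⌋=48 ⌊22140/454⌋=48 ⌊22345/454⌋=49
  n=110…119: ⌊22550/454⌋=49 ⌊22755/454⌋=50 ⌊22960/454⌋=50 ⌊23165/454⌋=51 ⌊23370/454⌋=51 ⌊23575/454⌋=51 ⌊23780/454⌋=52 ⌊23985/454⌋=52 ⌊24190/454⌋=53 ⌊24395/454⌋=53
  n=120…129: ⌊24600/454⌋=54 ⌊24805/454⌋=54 ⌊25010/454⌋=55 ⌊25215/454⌋=55 ⌊25420/454⌋=55 ⌊25625/454⌋=56 ⌊25830/454⌋=56 ⌊26035/454⌋=57 ⌊26240/454⌋=57 ⌊26445/454⌋=58
  n=130…131: ⌊26650/454⌋=58 ⌊26855/454⌋=59
s_n = t_(n+1) − t_n for n = 0 … 130 gives
prefix = 00101010100101010101001010101001010101010010101010100101010100101010101001010101010010101010010101010100101010101001010101001010101
slide a length-5 window over [0..4] … [126..130] (127 windows); first occurrence of each distinct factor:
  [  0..  4] 00101
  [  1..  5] 01010
  [  2..  6] 10101
  [  6.. 10] 10100
  [  7.. 11] 01001
  [  8.. 12] 10010
  (the other 121 windows repeat one of these)
distinct factors: {00101, 01001, 01010, 10010, 10100, 10101}
count = 6  (Sturmian bound for length 5 is 6)

6


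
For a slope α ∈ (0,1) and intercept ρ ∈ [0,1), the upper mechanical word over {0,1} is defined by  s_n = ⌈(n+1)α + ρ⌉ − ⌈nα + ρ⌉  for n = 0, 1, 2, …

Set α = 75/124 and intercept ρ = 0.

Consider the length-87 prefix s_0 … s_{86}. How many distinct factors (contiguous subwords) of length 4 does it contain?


5

t_n = ⌈(n·75)/124⌉ for n = 0 … 87:
  n=0…9: ⌈0/124⌉=0 ⌈75/124⌉=1 ⌈150/124⌉=2 ⌈225/124⌉=2 ⌈300/124⌉=3 ⌈375/124⌉=4 ⌈450/124⌉=4 ⌈525/124⌉=5 ⌈600/124⌉=5 ⌈675/124⌉=6
  n=10…19: ⌈750/124⌉=7 ⌈825/124⌉=7 ⌈900/124⌉=8 ⌈975/124⌉=8 ⌈1050/124⌉=9 ⌈1125/124⌉=10 ⌈1200/124⌉=10 ⌈1275/124⌉=11 ⌈1350/124⌉=11 ⌈1425/124⌉=12
  n=20…29: ⌈1500/124⌉=13 ⌈1575/124⌉=13 ⌈1650/124⌉=14 ⌈1725/124⌉=14 ⌈1800/124⌉=15 ⌈1875/124⌉=16 ⌈1950/124⌉=16 ⌈2025/124⌉=17 ⌈2100/124⌉=17 ⌈2175/124⌉=18
  n=30…39: ⌈2250/124⌉=19 ⌈2325/124⌉=19 ⌈2400/124⌉=20 ⌈2475/124⌉=20 ⌈2550/124⌉=21 ⌈2625/124⌉=22 ⌈2700/124⌉=22 ⌈2775/124⌉=23 ⌈2850/124⌉=23 ⌈2925/124⌉=24
  n=40…49: ⌈3000/124⌉=25 ⌈3075/124⌉=25 ⌈3150/124⌉=26 ⌈3225/124⌉=27 ⌈3300/124⌉=27 ⌈3375/124⌉=28 ⌈3450/124⌉=28 ⌈3525/124⌉=29 ⌈3600/124⌉=30 ⌈3675/124⌉=30
  n=50…59: ⌈3750/124⌉=31 ⌈3825/124⌉=31 ⌈3900/124⌉=32 ⌈3975/124⌉=33 ⌈4050/124⌉=33 ⌈4125/124⌉=34 ⌈4200/124⌉=34 ⌈4275/124⌉=35 ⌈4350/124⌉=36 ⌈4425/124⌉=36
  n=60…69: ⌈4500/124⌉=37 ⌈4575/124⌉=37 ⌈4650/124⌉=38 ⌈4725/124⌉=39 ⌈4800/124⌉=39 ⌈4875/124⌉=40 ⌈4950/124⌉=40 ⌈5025/124⌉=41 ⌈5100/124⌉=42 ⌈5175/124⌉=42
  n=70…79: ⌈5250/124⌉=43 ⌈5325/124⌉=43 ⌈5400/124⌉=44 ⌈5475/124⌉=45 ⌈5550/124⌉=45 ⌈5625/124⌉=46 ⌈5700/124⌉=46 ⌈5775/124⌉=47 ⌈5850/124⌉=48 ⌈5925/124⌉=48
  n=80…87: ⌈6000/124⌉=49 ⌈6075/124⌉=49 ⌈6150/124⌉=50 ⌈6225/124⌉=51 ⌈6300/124⌉=51 ⌈6375/124⌉=52 ⌈6450/124⌉=53 ⌈6525/124⌉=53
s_n = t_(n+1) − t_n for n = 0 … 86 gives
prefix = 110110101101011010110101101011010110101101101011010110101101011010110101101011010110110
slide a length-4 window over [0..3] … [83..86] (84 windows); first occurrence of each distinct factor:
  [  0..  3] 1101
  [  1..  4] 1011
  [  2..  5] 0110
  [  4..  7] 1010
  [  5..  8] 0101
  (the other 79 windows repeat one of these)
distinct factors: {0101, 0110, 1010, 1011, 1101}
count = 5  (Sturmian bound for length 4 is 5)


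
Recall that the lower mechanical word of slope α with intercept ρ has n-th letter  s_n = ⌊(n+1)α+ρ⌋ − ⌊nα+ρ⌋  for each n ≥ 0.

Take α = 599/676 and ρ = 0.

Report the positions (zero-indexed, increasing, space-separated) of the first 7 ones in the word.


n=0: ⌊599/676⌋−⌊0/676⌋ = 0−0 = 0
n=1: ⌊1198/676⌋−⌊599/676⌋ = 1−0 = 1  ← one
n=2: ⌊1797/676⌋−⌊1198/676⌋ = 2−1 = 1  ← one
n=3: ⌊2396/676⌋−⌊1797/676⌋ = 3−2 = 1  ← one
n=4: ⌊2995/676⌋−⌊2396/676⌋ = 4−3 = 1  ← one
n=5: ⌊3594/676⌋−⌊2995/676⌋ = 5−4 = 1  ← one
n=6: ⌊4193/676⌋−⌊3594/676⌋ = 6−5 = 1  ← one
n=7: ⌊4792/676⌋−⌊4193/676⌋ = 7−6 = 1  ← one
positions of the first 7 ones: 1 2 3 4 5 6 7

1 2 3 4 5 6 7


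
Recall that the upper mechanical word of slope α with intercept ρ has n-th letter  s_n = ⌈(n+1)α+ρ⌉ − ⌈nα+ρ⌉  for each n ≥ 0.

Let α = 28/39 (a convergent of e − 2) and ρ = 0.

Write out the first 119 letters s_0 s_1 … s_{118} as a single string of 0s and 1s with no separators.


n=0: ⌈(1·28)/39⌉ − ⌈(0·28)/39⌉ = ⌈28/39⌉ − ⌈0/39⌉ = 1 − 0 = 1
n=1: ⌈(2·28)/39⌉ − ⌈(1·28)/39⌉ = ⌈56/39⌉ − ⌈28/39⌉ = 2 − 1 = 1
n=2: ⌈(3·28)/39⌉ − ⌈(2·28)/39⌉ = ⌈84/39⌉ − ⌈56/39⌉ = 3 − 2 = 1
n=3: ⌈(4·28)/39⌉ − ⌈(3·28)/39⌉ = ⌈112/39⌉ − ⌈84/39⌉ = 3 − 3 = 0
n=4: ⌈(5·28)/39⌉ − ⌈(4·28)/39⌉ = ⌈140/39⌉ − ⌈112/39⌉ = 4 − 3 = 1
n=5: ⌈(6·28)/39⌉ − ⌈(5·28)/39⌉ = ⌈168/39⌉ − ⌈140/39⌉ = 5 − 4 = 1
n=6: ⌈(7·28)/39⌉ − ⌈(6·28)/39⌉ = ⌈196/39⌉ − ⌈168/39⌉ = 6 − 5 = 1
n=7: ⌈(8·28)/39⌉ − ⌈(7·28)/39⌉ = ⌈224/39⌉ − ⌈196/39⌉ = 6 − 6 = 0
n=8: ⌈(9·28)/39⌉ − ⌈(8·28)/39⌉ = ⌈252/39⌉ − ⌈224/39⌉ = 7 − 6 = 1
n=9: ⌈(10·28)/39⌉ − ⌈(9·28)/39⌉ = ⌈280/39⌉ − ⌈252/39⌉ = 8 − 7 = 1
n=10: ⌈(11·28)/39⌉ − ⌈(10·28)/39⌉ = ⌈308/39⌉ − ⌈280/39⌉ = 8 − 8 = 0
n=11: ⌈(12·28)/39⌉ − ⌈(11·28)/39⌉ = ⌈336/39⌉ − ⌈308/39⌉ = 9 − 8 = 1
n=12: ⌈(13·28)/39⌉ − ⌈(12·28)/39⌉ = ⌈364/39⌉ − ⌈336/39⌉ = 10 − 9 = 1
n=13: ⌈(14·28)/39⌉ − ⌈(13·28)/39⌉ = ⌈392/39⌉ − ⌈364/39⌉ = 11 − 10 = 1
n=14: ⌈(15·28)/39⌉ − ⌈(14·28)/39⌉ = ⌈420/39⌉ − ⌈392/39⌉ = 11 − 11 = 0
n=15: ⌈(16·28)/39⌉ − ⌈(15·28)/39⌉ = ⌈448/39⌉ − ⌈420/39⌉ = 12 − 11 = 1
n=16: ⌈(17·28)/39⌉ − ⌈(16·28)/39⌉ = ⌈476/39⌉ − ⌈448/39⌉ = 13 − 12 = 1
n=17: ⌈(18·28)/39⌉ − ⌈(17·28)/39⌉ = ⌈504/39⌉ − ⌈476/39⌉ = 13 − 13 = 0
n=18: ⌈(19·28)/39⌉ − ⌈(18·28)/39⌉ = ⌈532/39⌉ − ⌈504/39⌉ = 14 − 13 = 1
n=19: ⌈(20·28)/39⌉ − ⌈(19·28)/39⌉ = ⌈560/39⌉ − ⌈532/39⌉ = 15 − 14 = 1
n=20: ⌈(21·28)/39⌉ − ⌈(20·28)/39⌉ = ⌈588/39⌉ − ⌈560/39⌉ = 16 − 15 = 1
n=21: ⌈(22·28)/39⌉ − ⌈(21·28)/39⌉ = ⌈616/39⌉ − ⌈588/39⌉ = 16 − 16 = 0
n=22: ⌈(23·28)/39⌉ − ⌈(22·28)/39⌉ = ⌈644/39⌉ − ⌈616/39⌉ = 17 − 16 = 1
n=23: ⌈(24·28)/39⌉ − ⌈(23·28)/39⌉ = ⌈672/39⌉ − ⌈644/39⌉ = 18 − 17 = 1
n=24: ⌈(25·28)/39⌉ − ⌈(24·28)/39⌉ = ⌈700/39⌉ − ⌈672/39⌉ = 18 − 18 = 0
n=25: ⌈(26·28)/39⌉ − ⌈(25·28)/39⌉ = ⌈728/39⌉ − ⌈700/39⌉ = 19 − 18 = 1
n=26: ⌈(27·28)/39⌉ − ⌈(26·28)/39⌉ = ⌈756/39⌉ − ⌈728/39⌉ = 20 − 19 = 1
n=27: ⌈(28·28)/39⌉ − ⌈(27·28)/39⌉ = ⌈784/39⌉ − ⌈756/39⌉ = 21 − 20 = 1
n=28: ⌈(29·28)/39⌉ − ⌈(28·28)/39⌉ = ⌈812/39⌉ − ⌈784/39⌉ = 21 − 21 = 0
n=29: ⌈(30·28)/39⌉ − ⌈(29·28)/39⌉ = ⌈840/39⌉ − ⌈812/39⌉ = 22 − 21 = 1
n=30: ⌈(31·28)/39⌉ − ⌈(30·28)/39⌉ = ⌈868/39⌉ − ⌈840/39⌉ = 23 − 22 = 1
n=31: ⌈(32·28)/39⌉ − ⌈(31·28)/39⌉ = ⌈896/39⌉ − ⌈868/39⌉ = 23 − 23 = 0
n=32: ⌈(33·28)/39⌉ − ⌈(32·28)/39⌉ = ⌈924/39⌉ − ⌈896/39⌉ = 24 − 23 = 1
n=33: ⌈(34·28)/39⌉ − ⌈(33·28)/39⌉ = ⌈952/39⌉ − ⌈924/39⌉ = 25 − 24 = 1
n=34: ⌈(35·28)/39⌉ − ⌈(34·28)/39⌉ = ⌈980/39⌉ − ⌈952/39⌉ = 26 − 25 = 1
n=35: ⌈(36·28)/39⌉ − ⌈(35·28)/39⌉ = ⌈1008/39⌉ − ⌈980/39⌉ = 26 − 26 = 0
n=36: ⌈(37·28)/39⌉ − ⌈(36·28)/39⌉ = ⌈1036/39⌉ − ⌈1008/39⌉ = 27 − 26 = 1
n=37: ⌈(38·28)/39⌉ − ⌈(37·28)/39⌉ = ⌈1064/39⌉ − ⌈1036/39⌉ = 28 − 27 = 1
n=38: ⌈(39·28)/39⌉ − ⌈(38·28)/39⌉ = ⌈1092/39⌉ − ⌈1064/39⌉ = 28 − 28 = 0
n=39: ⌈(40·28)/39⌉ − ⌈(39·28)/39⌉ = ⌈1120/39⌉ − ⌈1092/39⌉ = 29 − 28 = 1
n=40: ⌈(41·28)/39⌉ − ⌈(40·28)/39⌉ = ⌈1148/39⌉ − ⌈1120/39⌉ = 30 − 29 = 1
n=41: ⌈(42·28)/39⌉ − ⌈(41·28)/39⌉ = ⌈1176/39⌉ − ⌈1148/39⌉ = 31 − 30 = 1
n=42: ⌈(43·28)/39⌉ − ⌈(42·28)/39⌉ = ⌈1204/39⌉ − ⌈1176/39⌉ = 31 − 31 = 0
n=43: ⌈(44·28)/39⌉ − ⌈(43·28)/39⌉ = ⌈1232/39⌉ − ⌈1204/39⌉ = 32 − 31 = 1
n=44: ⌈(45·28)/39⌉ − ⌈(44·28)/39⌉ = ⌈1260/39⌉ − ⌈1232/39⌉ = 33 − 32 = 1
n=45: ⌈(46·28)/39⌉ − ⌈(45·28)/39⌉ = ⌈1288/39⌉ − ⌈1260/39⌉ = 34 − 33 = 1
n=46: ⌈(47·28)/39⌉ − ⌈(46·28)/39⌉ = ⌈1316/39⌉ − ⌈1288/39⌉ = 34 − 34 = 0
n=47: ⌈(48·28)/39⌉ − ⌈(47·28)/39⌉ = ⌈1344/39⌉ − ⌈1316/39⌉ = 35 − 34 = 1
n=48: ⌈(49·28)/39⌉ − ⌈(48·28)/39⌉ = ⌈1372/39⌉ − ⌈1344/39⌉ = 36 − 35 = 1
n=49: ⌈(50·28)/39⌉ − ⌈(49·28)/39⌉ = ⌈1400/39⌉ − ⌈1372/39⌉ = 36 − 36 = 0
n=50: ⌈(51·28)/39⌉ − ⌈(50·28)/39⌉ = ⌈1428/39⌉ − ⌈1400/39⌉ = 37 − 36 = 1
n=51: ⌈(52·28)/39⌉ − ⌈(51·28)/39⌉ = ⌈1456/39⌉ − ⌈1428/39⌉ = 38 − 37 = 1
n=52: ⌈(53·28)/39⌉ − ⌈(52·28)/39⌉ = ⌈1484/39⌉ − ⌈1456/39⌉ = 39 − 38 = 1
n=53: ⌈(54·28)/39⌉ − ⌈(53·28)/39⌉ = ⌈1512/39⌉ − ⌈1484/39⌉ = 39 − 39 = 0
n=54: ⌈(55·28)/39⌉ − ⌈(54·28)/39⌉ = ⌈1540/39⌉ − ⌈1512/39⌉ = 40 − 39 = 1
n=55: ⌈(56·28)/39⌉ − ⌈(55·28)/39⌉ = ⌈1568/39⌉ − ⌈1540/39⌉ = 41 − 40 = 1
n=56: ⌈(57·28)/39⌉ − ⌈(56·28)/39⌉ = ⌈1596/39⌉ − ⌈1568/39⌉ = 41 − 41 = 0
n=57: ⌈(58·28)/39⌉ − ⌈(57·28)/39⌉ = ⌈1624/39⌉ − ⌈1596/39⌉ = 42 − 41 = 1
n=58: ⌈(59·28)/39⌉ − ⌈(58·28)/39⌉ = ⌈1652/39⌉ − ⌈1624/39⌉ = 43 − 42 = 1
n=59: ⌈(60·28)/39⌉ − ⌈(59·28)/39⌉ = ⌈1680/39⌉ − ⌈1652/39⌉ = 44 − 43 = 1
n=60: ⌈(61·28)/39⌉ − ⌈(60·28)/39⌉ = ⌈1708/39⌉ − ⌈1680/39⌉ = 44 − 44 = 0
n=61: ⌈(62·28)/39⌉ − ⌈(61·28)/39⌉ = ⌈1736/39⌉ − ⌈1708/39⌉ = 45 − 44 = 1
n=62: ⌈(63·28)/39⌉ − ⌈(62·28)/39⌉ = ⌈1764/39⌉ − ⌈1736/39⌉ = 46 − 45 = 1
n=63: ⌈(64·28)/39⌉ − ⌈(63·28)/39⌉ = ⌈1792/39⌉ − ⌈1764/39⌉ = 46 − 46 = 0
n=64: ⌈(65·28)/39⌉ − ⌈(64·28)/39⌉ = ⌈1820/39⌉ − ⌈1792/39⌉ = 47 − 46 = 1
n=65: ⌈(66·28)/39⌉ − ⌈(65·28)/39⌉ = ⌈1848/39⌉ − ⌈1820/39⌉ = 48 − 47 = 1
n=66: ⌈(67·28)/39⌉ − ⌈(66·28)/39⌉ = ⌈1876/39⌉ − ⌈1848/39⌉ = 49 − 48 = 1
n=67: ⌈(68·28)/39⌉ − ⌈(67·28)/39⌉ = ⌈1904/39⌉ − ⌈1876/39⌉ = 49 − 49 = 0
n=68: ⌈(69·28)/39⌉ − ⌈(68·28)/39⌉ = ⌈1932/39⌉ − ⌈1904/39⌉ = 50 − 49 = 1
n=69: ⌈(70·28)/39⌉ − ⌈(69·28)/39⌉ = ⌈1960/39⌉ − ⌈1932/39⌉ = 51 − 50 = 1
n=70: ⌈(71·28)/39⌉ − ⌈(70·28)/39⌉ = ⌈1988/39⌉ − ⌈1960/39⌉ = 51 − 51 = 0
n=71: ⌈(72·28)/39⌉ − ⌈(71·28)/39⌉ = ⌈2016/39⌉ − ⌈1988/39⌉ = 52 − 51 = 1
n=72: ⌈(73·28)/39⌉ − ⌈(72·28)/39⌉ = ⌈2044/39⌉ − ⌈2016/39⌉ = 53 − 52 = 1
n=73: ⌈(74·28)/39⌉ − ⌈(73·28)/39⌉ = ⌈2072/39⌉ − ⌈2044/39⌉ = 54 − 53 = 1
n=74: ⌈(75·28)/39⌉ − ⌈(74·28)/39⌉ = ⌈2100/39⌉ − ⌈2072/39⌉ = 54 − 54 = 0
n=75: ⌈(76·28)/39⌉ − ⌈(75·28)/39⌉ = ⌈2128/39⌉ − ⌈2100/39⌉ = 55 − 54 = 1
n=76: ⌈(77·28)/39⌉ − ⌈(76·28)/39⌉ = ⌈2156/39⌉ − ⌈2128/39⌉ = 56 − 55 = 1
n=77: ⌈(78·28)/39⌉ − ⌈(77·28)/39⌉ = ⌈2184/39⌉ − ⌈2156/39⌉ = 56 − 56 = 0
n=78: ⌈(79·28)/39⌉ − ⌈(78·28)/39⌉ = ⌈2212/39⌉ − ⌈2184/39⌉ = 57 − 56 = 1
n=79: ⌈(80·28)/39⌉ − ⌈(79·28)/39⌉ = ⌈2240/39⌉ − ⌈2212/39⌉ = 58 − 57 = 1
n=80: ⌈(81·28)/39⌉ − ⌈(80·28)/39⌉ = ⌈2268/39⌉ − ⌈2240/39⌉ = 59 − 58 = 1
n=81: ⌈(82·28)/39⌉ − ⌈(81·28)/39⌉ = ⌈2296/39⌉ − ⌈2268/39⌉ = 59 − 59 = 0
n=82: ⌈(83·28)/39⌉ − ⌈(82·28)/39⌉ = ⌈2324/39⌉ − ⌈2296/39⌉ = 60 − 59 = 1
n=83: ⌈(84·28)/39⌉ − ⌈(83·28)/39⌉ = ⌈2352/39⌉ − ⌈2324/39⌉ = 61 − 60 = 1
n=84: ⌈(85·28)/39⌉ − ⌈(84·28)/39⌉ = ⌈2380/39⌉ − ⌈2352/39⌉ = 62 − 61 = 1
n=85: ⌈(86·28)/39⌉ − ⌈(85·28)/39⌉ = ⌈2408/39⌉ − ⌈2380/39⌉ = 62 − 62 = 0
n=86: ⌈(87·28)/39⌉ − ⌈(86·28)/39⌉ = ⌈2436/39⌉ − ⌈2408/39⌉ = 63 − 62 = 1
n=87: ⌈(88·28)/39⌉ − ⌈(87·28)/39⌉ = ⌈2464/39⌉ − ⌈2436/39⌉ = 64 − 63 = 1
n=88: ⌈(89·28)/39⌉ − ⌈(88·28)/39⌉ = ⌈2492/39⌉ − ⌈2464/39⌉ = 64 − 64 = 0
n=89: ⌈(90·28)/39⌉ − ⌈(89·28)/39⌉ = ⌈2520/39⌉ − ⌈2492/39⌉ = 65 − 64 = 1
n=90: ⌈(91·28)/39⌉ − ⌈(90·28)/39⌉ = ⌈2548/39⌉ − ⌈2520/39⌉ = 66 − 65 = 1
n=91: ⌈(92·28)/39⌉ − ⌈(91·28)/39⌉ = ⌈2576/39⌉ − ⌈2548/39⌉ = 67 − 66 = 1
n=92: ⌈(93·28)/39⌉ − ⌈(92·28)/39⌉ = ⌈2604/39⌉ − ⌈2576/39⌉ = 67 − 67 = 0
n=93: ⌈(94·28)/39⌉ − ⌈(93·28)/39⌉ = ⌈2632/39⌉ − ⌈2604/39⌉ = 68 − 67 = 1
n=94: ⌈(95·28)/39⌉ − ⌈(94·28)/39⌉ = ⌈2660/39⌉ − ⌈2632/39⌉ = 69 − 68 = 1
n=95: ⌈(96·28)/39⌉ − ⌈(95·28)/39⌉ = ⌈2688/39⌉ − ⌈2660/39⌉ = 69 − 69 = 0
n=96: ⌈(97·28)/39⌉ − ⌈(96·28)/39⌉ = ⌈2716/39⌉ − ⌈2688/39⌉ = 70 − 69 = 1
n=97: ⌈(98·28)/39⌉ − ⌈(97·28)/39⌉ = ⌈2744/39⌉ − ⌈2716/39⌉ = 71 − 70 = 1
n=98: ⌈(99·28)/39⌉ − ⌈(98·28)/39⌉ = ⌈2772/39⌉ − ⌈2744/39⌉ = 72 − 71 = 1
n=99: ⌈(100·28)/39⌉ − ⌈(99·28)/39⌉ = ⌈2800/39⌉ − ⌈2772/39⌉ = 72 − 72 = 0
n=100: ⌈(101·28)/39⌉ − ⌈(100·28)/39⌉ = ⌈2828/39⌉ − ⌈2800/39⌉ = 73 − 72 = 1
n=101: ⌈(102·28)/39⌉ − ⌈(101·28)/39⌉ = ⌈2856/39⌉ − ⌈2828/39⌉ = 74 − 73 = 1
n=102: ⌈(103·28)/39⌉ − ⌈(102·28)/39⌉ = ⌈2884/39⌉ − ⌈2856/39⌉ = 74 − 74 = 0
n=103: ⌈(104·28)/39⌉ − ⌈(103·28)/39⌉ = ⌈2912/39⌉ − ⌈2884/39⌉ = 75 − 74 = 1
n=104: ⌈(105·28)/39⌉ − ⌈(104·28)/39⌉ = ⌈2940/39⌉ − ⌈2912/39⌉ = 76 − 75 = 1
n=105: ⌈(106·28)/39⌉ − ⌈(105·28)/39⌉ = ⌈2968/39⌉ − ⌈2940/39⌉ = 77 − 76 = 1
n=106: ⌈(107·28)/39⌉ − ⌈(106·28)/39⌉ = ⌈2996/39⌉ − ⌈2968/39⌉ = 77 − 77 = 0
n=107: ⌈(108·28)/39⌉ − ⌈(107·28)/39⌉ = ⌈3024/39⌉ − ⌈2996/39⌉ = 78 − 77 = 1
n=108: ⌈(109·28)/39⌉ − ⌈(108·28)/39⌉ = ⌈3052/39⌉ − ⌈3024/39⌉ = 79 − 78 = 1
n=109: ⌈(110·28)/39⌉ − ⌈(109·28)/39⌉ = ⌈3080/39⌉ − ⌈3052/39⌉ = 79 − 79 = 0
n=110: ⌈(111·28)/39⌉ − ⌈(110·28)/39⌉ = ⌈3108/39⌉ − ⌈3080/39⌉ = 80 − 79 = 1
n=111: ⌈(112·28)/39⌉ − ⌈(111·28)/39⌉ = ⌈3136/39⌉ − ⌈3108/39⌉ = 81 − 80 = 1
n=112: ⌈(113·28)/39⌉ − ⌈(112·28)/39⌉ = ⌈3164/39⌉ − ⌈3136/39⌉ = 82 − 81 = 1
n=113: ⌈(114·28)/39⌉ − ⌈(113·28)/39⌉ = ⌈3192/39⌉ − ⌈3164/39⌉ = 82 − 82 = 0
n=114: ⌈(115·28)/39⌉ − ⌈(114·28)/39⌉ = ⌈3220/39⌉ − ⌈3192/39⌉ = 83 − 82 = 1
n=115: ⌈(116·28)/39⌉ − ⌈(115·28)/39⌉ = ⌈3248/39⌉ − ⌈3220/39⌉ = 84 − 83 = 1
n=116: ⌈(117·28)/39⌉ − ⌈(116·28)/39⌉ = ⌈3276/39⌉ − ⌈3248/39⌉ = 84 − 84 = 0
n=117: ⌈(118·28)/39⌉ − ⌈(117·28)/39⌉ = ⌈3304/39⌉ − ⌈3276/39⌉ = 85 − 84 = 1
n=118: ⌈(119·28)/39⌉ − ⌈(118·28)/39⌉ = ⌈3332/39⌉ − ⌈3304/39⌉ = 86 − 85 = 1

11101110110111011011101101110110111011011101110110111011011101101110110111011011101110110111011011101101110110111011011


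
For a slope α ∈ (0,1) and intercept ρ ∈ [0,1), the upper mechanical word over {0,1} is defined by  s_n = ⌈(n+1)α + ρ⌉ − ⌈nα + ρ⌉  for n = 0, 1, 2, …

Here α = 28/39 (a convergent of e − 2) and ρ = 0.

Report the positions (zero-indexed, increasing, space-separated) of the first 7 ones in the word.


0 1 2 4 5 6 8

n=0: ⌈28/39⌉−⌈0/39⌉ = 1−0 = 1  ← one
n=1: ⌈56/39⌉−⌈28/39⌉ = 2−1 = 1  ← one
n=2: ⌈84/39⌉−⌈56/39⌉ = 3−2 = 1  ← one
n=3: ⌈112/39⌉−⌈84/39⌉ = 3−3 = 0
n=4: ⌈140/39⌉−⌈112/39⌉ = 4−3 = 1  ← one
n=5: ⌈168/39⌉−⌈140/39⌉ = 5−4 = 1  ← one
n=6: ⌈196/39⌉−⌈168/39⌉ = 6−5 = 1  ← one
n=7: ⌈224/39⌉−⌈196/39⌉ = 6−6 = 0
n=8: ⌈252/39⌉−⌈224/39⌉ = 7−6 = 1  ← one
positions of the first 7 ones: 0 1 2 4 5 6 8


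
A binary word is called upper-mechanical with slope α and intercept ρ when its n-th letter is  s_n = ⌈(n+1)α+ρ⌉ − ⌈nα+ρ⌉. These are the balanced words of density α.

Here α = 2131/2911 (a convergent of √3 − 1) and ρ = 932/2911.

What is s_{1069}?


(n+1)α + ρ = (1070·2131 + 932) / 2911 = 2281102/2911
nα + ρ     = (1069·2131 + 932) / 2911 = 2278971/2911
⌈2281102/2911⌉ = 784,  ⌈2278971/2911⌉ = 783
s_{1069} = 784 − 783 = 1

1


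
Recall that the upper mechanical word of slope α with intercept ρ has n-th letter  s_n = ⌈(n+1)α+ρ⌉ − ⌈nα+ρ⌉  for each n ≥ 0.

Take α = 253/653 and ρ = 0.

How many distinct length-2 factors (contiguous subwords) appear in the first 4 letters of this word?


2

t_n = ⌈(n·253)/653⌉ for n = 0 … 4:
  n=0…4: ⌈0/653⌉=0 ⌈253/653⌉=1 ⌈506/653⌉=1 ⌈759/653⌉=2 ⌈1012/653⌉=2
s_n = t_(n+1) − t_n for n = 0 … 3 gives
prefix = 1010
slide a length-2 window over [0..1] … [2..3] (3 windows); first occurrence of each distinct factor:
  [  0..  1] 10
  [  1..  2] 01
  (the other 1 window repeats one of these)
distinct factors: {01, 10}
count = 2  (Sturmian bound for length 2 is 3)


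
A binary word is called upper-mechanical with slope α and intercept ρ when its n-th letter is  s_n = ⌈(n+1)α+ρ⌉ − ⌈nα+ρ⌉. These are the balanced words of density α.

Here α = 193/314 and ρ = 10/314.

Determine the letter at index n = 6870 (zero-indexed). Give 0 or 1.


1

(n+1)α + ρ = (6871·193 + 10) / 314 = 1326113/314
nα + ρ     = (6870·193 + 10) / 314 = 1325920/314
⌈1326113/314⌉ = 4224,  ⌈1325920/314⌉ = 4223
s_{6870} = 4224 − 4223 = 1


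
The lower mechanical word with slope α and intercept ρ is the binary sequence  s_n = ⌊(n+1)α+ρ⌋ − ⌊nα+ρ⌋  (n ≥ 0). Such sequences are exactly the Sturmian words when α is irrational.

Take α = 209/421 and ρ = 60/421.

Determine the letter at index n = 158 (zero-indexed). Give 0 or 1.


1

(n+1)α + ρ = (159·209 + 60) / 421 = 33291/421
nα + ρ     = (158·209 + 60) / 421 = 33082/421
⌊33291/421⌋ = 79,  ⌊33082/421⌋ = 78
s_{158} = 79 − 78 = 1


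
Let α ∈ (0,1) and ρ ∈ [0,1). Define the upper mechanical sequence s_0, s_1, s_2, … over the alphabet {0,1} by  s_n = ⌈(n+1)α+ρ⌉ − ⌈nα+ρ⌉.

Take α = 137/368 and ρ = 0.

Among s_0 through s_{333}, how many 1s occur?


#1s = Σ_{n=0}^{333} s_n = Σ_{n=0}^{333} (⌈(n+1)α+ρ⌉ − ⌈nα+ρ⌉)
the sum telescopes: every ⌈nα+ρ⌉ with 0 < n < 334 appears once with + and once with −, leaving ⌈334α+ρ⌉ − ⌈0·α+ρ⌉
334α + ρ = (334·137) / 368 = 45758/368
ρ = 0/368
⌈45758/368⌉ = 125,  ⌈0/368⌉ = 0
#1s = 125 − 0 = 125

125


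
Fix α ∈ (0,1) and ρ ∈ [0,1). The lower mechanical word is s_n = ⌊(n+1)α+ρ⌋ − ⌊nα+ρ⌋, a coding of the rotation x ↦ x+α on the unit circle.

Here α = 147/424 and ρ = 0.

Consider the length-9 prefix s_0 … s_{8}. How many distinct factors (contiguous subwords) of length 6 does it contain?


3

t_n = ⌊(n·147)/424⌋ for n = 0 … 9:
  n=0…9: ⌊0/424⌋=0 ⌊147/424⌋=0 ⌊294/424⌋=0 ⌊441/424⌋=1 ⌊588/424⌋=1 ⌊735/424⌋=1 ⌊882/424⌋=2 ⌊1029/424⌋=2 ⌊1176/424⌋=2 ⌊1323/424⌋=3
s_n = t_(n+1) − t_n for n = 0 … 8 gives
prefix = 001001001
slide a length-6 window over [0..5] … [3..8] (4 windows); first occurrence of each distinct factor:
  [  0..  5] 001001
  [  1..  6] 010010
  [  2..  7] 100100
  (the other 1 window repeats one of these)
distinct factors: {001001, 010010, 100100}
count = 3  (Sturmian bound for length 6 is 7)


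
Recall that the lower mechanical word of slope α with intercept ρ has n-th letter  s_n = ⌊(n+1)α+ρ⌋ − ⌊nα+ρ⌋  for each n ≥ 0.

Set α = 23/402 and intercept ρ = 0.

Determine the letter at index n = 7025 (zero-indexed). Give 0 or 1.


(n+1)α + ρ = (7026·23) / 402 = 161598/402
nα + ρ     = (7025·23) / 402 = 161575/402
⌊161598/402⌋ = 401,  ⌊161575/402⌋ = 401
s_{7025} = 401 − 401 = 0

0


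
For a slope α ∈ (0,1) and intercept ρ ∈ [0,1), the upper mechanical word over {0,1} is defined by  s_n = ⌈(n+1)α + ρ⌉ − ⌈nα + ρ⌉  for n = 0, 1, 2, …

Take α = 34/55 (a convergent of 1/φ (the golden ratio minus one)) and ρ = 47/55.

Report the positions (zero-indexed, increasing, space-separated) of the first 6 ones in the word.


0 1 3 5 6 8

n=0: ⌈81/55⌉−⌈47/55⌉ = 2−1 = 1  ← one
n=1: ⌈115/55⌉−⌈81/55⌉ = 3−2 = 1  ← one
n=2: ⌈149/55⌉−⌈115/55⌉ = 3−3 = 0
n=3: ⌈183/55⌉−⌈149/55⌉ = 4−3 = 1  ← one
n=4: ⌈217/55⌉−⌈183/55⌉ = 4−4 = 0
n=5: ⌈251/55⌉−⌈217/55⌉ = 5−4 = 1  ← one
n=6: ⌈285/55⌉−⌈251/55⌉ = 6−5 = 1  ← one
n=7: ⌈319/55⌉−⌈285/55⌉ = 6−6 = 0
n=8: ⌈353/55⌉−⌈319/55⌉ = 7−6 = 1  ← one
positions of the first 6 ones: 0 1 3 5 6 8


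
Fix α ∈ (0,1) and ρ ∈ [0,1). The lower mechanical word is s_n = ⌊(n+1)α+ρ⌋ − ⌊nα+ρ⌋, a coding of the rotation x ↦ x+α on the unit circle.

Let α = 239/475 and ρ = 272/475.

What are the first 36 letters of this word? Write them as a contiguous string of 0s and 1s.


n=0: ⌊(1·239+272)/475⌋ − ⌊(0·239+272)/475⌋ = ⌊511/475⌋ − ⌊272/475⌋ = 1 − 0 = 1
n=1: ⌊(2·239+272)/475⌋ − ⌊(1·239+272)/475⌋ = ⌊750/475⌋ − ⌊511/475⌋ = 1 − 1 = 0
n=2: ⌊(3·239+272)/475⌋ − ⌊(2·239+272)/475⌋ = ⌊989/475⌋ − ⌊750/475⌋ = 2 − 1 = 1
n=3: ⌊(4·239+272)/475⌋ − ⌊(3·239+272)/475⌋ = ⌊1228/475⌋ − ⌊989/475⌋ = 2 − 2 = 0
n=4: ⌊(5·239+272)/475⌋ − ⌊(4·239+272)/475⌋ = ⌊1467/475⌋ − ⌊1228/475⌋ = 3 − 2 = 1
n=5: ⌊(6·239+272)/475⌋ − ⌊(5·239+272)/475⌋ = ⌊1706/475⌋ − ⌊1467/475⌋ = 3 − 3 = 0
n=6: ⌊(7·239+272)/475⌋ − ⌊(6·239+272)/475⌋ = ⌊1945/475⌋ − ⌊1706/475⌋ = 4 − 3 = 1
n=7: ⌊(8·239+272)/475⌋ − ⌊(7·239+272)/475⌋ = ⌊2184/475⌋ − ⌊1945/475⌋ = 4 − 4 = 0
n=8: ⌊(9·239+272)/475⌋ − ⌊(8·239+272)/475⌋ = ⌊2423/475⌋ − ⌊2184/475⌋ = 5 − 4 = 1
n=9: ⌊(10·239+272)/475⌋ − ⌊(9·239+272)/475⌋ = ⌊2662/475⌋ − ⌊2423/475⌋ = 5 − 5 = 0
n=10: ⌊(11·239+272)/475⌋ − ⌊(10·239+272)/475⌋ = ⌊2901/475⌋ − ⌊2662/475⌋ = 6 − 5 = 1
n=11: ⌊(12·239+272)/475⌋ − ⌊(11·239+272)/475⌋ = ⌊3140/475⌋ − ⌊2901/475⌋ = 6 − 6 = 0
n=12: ⌊(13·239+272)/475⌋ − ⌊(12·239+272)/475⌋ = ⌊3379/475⌋ − ⌊3140/475⌋ = 7 − 6 = 1
n=13: ⌊(14·239+272)/475⌋ − ⌊(13·239+272)/475⌋ = ⌊3618/475⌋ − ⌊3379/475⌋ = 7 − 7 = 0
n=14: ⌊(15·239+272)/475⌋ − ⌊(14·239+272)/475⌋ = ⌊3857/475⌋ − ⌊3618/475⌋ = 8 − 7 = 1
n=15: ⌊(16·239+272)/475⌋ − ⌊(15·239+272)/475⌋ = ⌊4096/475⌋ − ⌊3857/475⌋ = 8 − 8 = 0
n=16: ⌊(17·239+272)/475⌋ − ⌊(16·239+272)/475⌋ = ⌊4335/475⌋ − ⌊4096/475⌋ = 9 − 8 = 1
n=17: ⌊(18·239+272)/475⌋ − ⌊(17·239+272)/475⌋ = ⌊4574/475⌋ − ⌊4335/475⌋ = 9 − 9 = 0
n=18: ⌊(19·239+272)/475⌋ − ⌊(18·239+272)/475⌋ = ⌊4813/475⌋ − ⌊4574/475⌋ = 10 − 9 = 1
n=19: ⌊(20·239+272)/475⌋ − ⌊(19·239+272)/475⌋ = ⌊5052/475⌋ − ⌊4813/475⌋ = 10 − 10 = 0
n=20: ⌊(21·239+272)/475⌋ − ⌊(20·239+272)/475⌋ = ⌊5291/475⌋ − ⌊5052/475⌋ = 11 − 10 = 1
n=21: ⌊(22·239+272)/475⌋ − ⌊(21·239+272)/475⌋ = ⌊5530/475⌋ − ⌊5291/475⌋ = 11 − 11 = 0
n=22: ⌊(23·239+272)/475⌋ − ⌊(22·239+272)/475⌋ = ⌊5769/475⌋ − ⌊5530/475⌋ = 12 − 11 = 1
n=23: ⌊(24·239+272)/475⌋ − ⌊(23·239+272)/475⌋ = ⌊6008/475⌋ − ⌊5769/475⌋ = 12 − 12 = 0
n=24: ⌊(25·239+272)/475⌋ − ⌊(24·239+272)/475⌋ = ⌊6247/475⌋ − ⌊6008/475⌋ = 13 − 12 = 1
n=25: ⌊(26·239+272)/475⌋ − ⌊(25·239+272)/475⌋ = ⌊6486/475⌋ − ⌊6247/475⌋ = 13 − 13 = 0
n=26: ⌊(27·239+272)/475⌋ − ⌊(26·239+272)/475⌋ = ⌊6725/475⌋ − ⌊6486/475⌋ = 14 − 13 = 1
n=27: ⌊(28·239+272)/475⌋ − ⌊(27·239+272)/475⌋ = ⌊6964/475⌋ − ⌊6725/475⌋ = 14 − 14 = 0
n=28: ⌊(29·239+272)/475⌋ − ⌊(28·239+272)/475⌋ = ⌊7203/475⌋ − ⌊6964/475⌋ = 15 − 14 = 1
n=29: ⌊(30·239+272)/475⌋ − ⌊(29·239+272)/475⌋ = ⌊7442/475⌋ − ⌊7203/475⌋ = 15 − 15 = 0
n=30: ⌊(31·239+272)/475⌋ − ⌊(30·239+272)/475⌋ = ⌊7681/475⌋ − ⌊7442/475⌋ = 16 − 15 = 1
n=31: ⌊(32·239+272)/475⌋ − ⌊(31·239+272)/475⌋ = ⌊7920/475⌋ − ⌊7681/475⌋ = 16 − 16 = 0
n=32: ⌊(33·239+272)/475⌋ − ⌊(32·239+272)/475⌋ = ⌊8159/475⌋ − ⌊7920/475⌋ = 17 − 16 = 1
n=33: ⌊(34·239+272)/475⌋ − ⌊(33·239+272)/475⌋ = ⌊8398/475⌋ − ⌊8159/475⌋ = 17 − 17 = 0
n=34: ⌊(35·239+272)/475⌋ − ⌊(34·239+272)/475⌋ = ⌊8637/475⌋ − ⌊8398/475⌋ = 18 − 17 = 1
n=35: ⌊(36·239+272)/475⌋ − ⌊(35·239+272)/475⌋ = ⌊8876/475⌋ − ⌊8637/475⌋ = 18 − 18 = 0

101010101010101010101010101010101010
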